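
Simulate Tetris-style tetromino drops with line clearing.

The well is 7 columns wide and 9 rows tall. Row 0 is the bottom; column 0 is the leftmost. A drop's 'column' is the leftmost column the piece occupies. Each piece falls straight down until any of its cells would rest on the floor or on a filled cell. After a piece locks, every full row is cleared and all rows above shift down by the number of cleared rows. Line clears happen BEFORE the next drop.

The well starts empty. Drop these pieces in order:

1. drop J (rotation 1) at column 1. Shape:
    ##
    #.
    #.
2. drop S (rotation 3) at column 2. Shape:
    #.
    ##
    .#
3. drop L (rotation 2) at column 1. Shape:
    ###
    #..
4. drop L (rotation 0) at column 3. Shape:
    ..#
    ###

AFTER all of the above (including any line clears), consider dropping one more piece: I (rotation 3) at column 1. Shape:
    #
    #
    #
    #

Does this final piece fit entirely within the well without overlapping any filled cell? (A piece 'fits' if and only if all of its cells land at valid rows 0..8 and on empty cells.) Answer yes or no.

Answer: no

Derivation:
Drop 1: J rot1 at col 1 lands with bottom-row=0; cleared 0 line(s) (total 0); column heights now [0 3 3 0 0 0 0], max=3
Drop 2: S rot3 at col 2 lands with bottom-row=2; cleared 0 line(s) (total 0); column heights now [0 3 5 4 0 0 0], max=5
Drop 3: L rot2 at col 1 lands with bottom-row=4; cleared 0 line(s) (total 0); column heights now [0 6 6 6 0 0 0], max=6
Drop 4: L rot0 at col 3 lands with bottom-row=6; cleared 0 line(s) (total 0); column heights now [0 6 6 7 7 8 0], max=8
Test piece I rot3 at col 1 (width 1): heights before test = [0 6 6 7 7 8 0]; fits = False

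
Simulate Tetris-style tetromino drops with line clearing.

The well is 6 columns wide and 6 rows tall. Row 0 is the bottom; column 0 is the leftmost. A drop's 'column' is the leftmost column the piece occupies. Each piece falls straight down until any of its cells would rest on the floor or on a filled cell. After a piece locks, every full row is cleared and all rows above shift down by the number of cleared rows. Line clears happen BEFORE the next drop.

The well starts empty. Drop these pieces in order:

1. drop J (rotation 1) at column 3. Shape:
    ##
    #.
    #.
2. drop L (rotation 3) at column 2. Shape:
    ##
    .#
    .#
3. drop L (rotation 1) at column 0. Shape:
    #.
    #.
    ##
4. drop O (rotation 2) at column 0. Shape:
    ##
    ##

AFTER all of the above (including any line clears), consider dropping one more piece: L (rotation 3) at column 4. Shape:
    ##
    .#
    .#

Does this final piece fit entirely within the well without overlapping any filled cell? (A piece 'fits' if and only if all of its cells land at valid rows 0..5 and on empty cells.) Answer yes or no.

Drop 1: J rot1 at col 3 lands with bottom-row=0; cleared 0 line(s) (total 0); column heights now [0 0 0 3 3 0], max=3
Drop 2: L rot3 at col 2 lands with bottom-row=3; cleared 0 line(s) (total 0); column heights now [0 0 6 6 3 0], max=6
Drop 3: L rot1 at col 0 lands with bottom-row=0; cleared 0 line(s) (total 0); column heights now [3 1 6 6 3 0], max=6
Drop 4: O rot2 at col 0 lands with bottom-row=3; cleared 0 line(s) (total 0); column heights now [5 5 6 6 3 0], max=6
Test piece L rot3 at col 4 (width 2): heights before test = [5 5 6 6 3 0]; fits = True

Answer: yes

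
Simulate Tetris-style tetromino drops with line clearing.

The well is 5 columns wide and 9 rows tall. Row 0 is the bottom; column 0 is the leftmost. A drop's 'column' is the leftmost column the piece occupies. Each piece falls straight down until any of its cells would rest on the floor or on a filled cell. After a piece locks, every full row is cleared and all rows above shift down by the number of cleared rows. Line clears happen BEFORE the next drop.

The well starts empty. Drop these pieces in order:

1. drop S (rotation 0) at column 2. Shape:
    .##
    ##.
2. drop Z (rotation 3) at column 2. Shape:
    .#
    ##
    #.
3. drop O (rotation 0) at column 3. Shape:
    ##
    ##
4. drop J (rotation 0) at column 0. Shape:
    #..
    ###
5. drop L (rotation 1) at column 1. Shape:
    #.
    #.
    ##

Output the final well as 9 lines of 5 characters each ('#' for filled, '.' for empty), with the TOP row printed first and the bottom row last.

Drop 1: S rot0 at col 2 lands with bottom-row=0; cleared 0 line(s) (total 0); column heights now [0 0 1 2 2], max=2
Drop 2: Z rot3 at col 2 lands with bottom-row=1; cleared 0 line(s) (total 0); column heights now [0 0 3 4 2], max=4
Drop 3: O rot0 at col 3 lands with bottom-row=4; cleared 0 line(s) (total 0); column heights now [0 0 3 6 6], max=6
Drop 4: J rot0 at col 0 lands with bottom-row=3; cleared 0 line(s) (total 0); column heights now [5 4 4 6 6], max=6
Drop 5: L rot1 at col 1 lands with bottom-row=4; cleared 1 line(s) (total 1); column heights now [4 6 4 5 5], max=6

Answer: .....
.....
.....
.#...
.#.##
####.
..##.
..###
..##.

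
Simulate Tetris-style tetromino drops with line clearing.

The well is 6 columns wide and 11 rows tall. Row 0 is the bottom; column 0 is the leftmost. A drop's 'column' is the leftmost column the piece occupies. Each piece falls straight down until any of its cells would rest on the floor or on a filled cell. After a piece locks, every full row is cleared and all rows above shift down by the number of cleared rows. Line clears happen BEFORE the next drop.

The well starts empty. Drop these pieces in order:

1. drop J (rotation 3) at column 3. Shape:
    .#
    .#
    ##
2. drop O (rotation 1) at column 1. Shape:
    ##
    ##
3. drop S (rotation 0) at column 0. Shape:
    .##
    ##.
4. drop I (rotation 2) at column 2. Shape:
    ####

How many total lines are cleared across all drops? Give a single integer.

Drop 1: J rot3 at col 3 lands with bottom-row=0; cleared 0 line(s) (total 0); column heights now [0 0 0 1 3 0], max=3
Drop 2: O rot1 at col 1 lands with bottom-row=0; cleared 0 line(s) (total 0); column heights now [0 2 2 1 3 0], max=3
Drop 3: S rot0 at col 0 lands with bottom-row=2; cleared 0 line(s) (total 0); column heights now [3 4 4 1 3 0], max=4
Drop 4: I rot2 at col 2 lands with bottom-row=4; cleared 0 line(s) (total 0); column heights now [3 4 5 5 5 5], max=5

Answer: 0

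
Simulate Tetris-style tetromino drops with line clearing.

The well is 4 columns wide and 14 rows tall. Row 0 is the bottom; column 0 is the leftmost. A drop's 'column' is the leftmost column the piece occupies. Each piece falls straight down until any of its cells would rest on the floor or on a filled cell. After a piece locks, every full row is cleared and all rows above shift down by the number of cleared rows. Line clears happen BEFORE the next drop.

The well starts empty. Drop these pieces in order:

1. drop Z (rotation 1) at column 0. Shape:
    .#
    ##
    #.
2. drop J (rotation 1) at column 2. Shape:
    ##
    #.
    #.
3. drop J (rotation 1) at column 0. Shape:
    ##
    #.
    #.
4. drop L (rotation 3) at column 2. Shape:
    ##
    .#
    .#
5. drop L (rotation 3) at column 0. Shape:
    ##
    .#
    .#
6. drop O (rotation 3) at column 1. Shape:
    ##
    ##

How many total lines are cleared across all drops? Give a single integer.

Answer: 2

Derivation:
Drop 1: Z rot1 at col 0 lands with bottom-row=0; cleared 0 line(s) (total 0); column heights now [2 3 0 0], max=3
Drop 2: J rot1 at col 2 lands with bottom-row=0; cleared 0 line(s) (total 0); column heights now [2 3 3 3], max=3
Drop 3: J rot1 at col 0 lands with bottom-row=2; cleared 1 line(s) (total 1); column heights now [4 4 2 0], max=4
Drop 4: L rot3 at col 2 lands with bottom-row=0; cleared 1 line(s) (total 2); column heights now [3 3 2 2], max=3
Drop 5: L rot3 at col 0 lands with bottom-row=3; cleared 0 line(s) (total 2); column heights now [6 6 2 2], max=6
Drop 6: O rot3 at col 1 lands with bottom-row=6; cleared 0 line(s) (total 2); column heights now [6 8 8 2], max=8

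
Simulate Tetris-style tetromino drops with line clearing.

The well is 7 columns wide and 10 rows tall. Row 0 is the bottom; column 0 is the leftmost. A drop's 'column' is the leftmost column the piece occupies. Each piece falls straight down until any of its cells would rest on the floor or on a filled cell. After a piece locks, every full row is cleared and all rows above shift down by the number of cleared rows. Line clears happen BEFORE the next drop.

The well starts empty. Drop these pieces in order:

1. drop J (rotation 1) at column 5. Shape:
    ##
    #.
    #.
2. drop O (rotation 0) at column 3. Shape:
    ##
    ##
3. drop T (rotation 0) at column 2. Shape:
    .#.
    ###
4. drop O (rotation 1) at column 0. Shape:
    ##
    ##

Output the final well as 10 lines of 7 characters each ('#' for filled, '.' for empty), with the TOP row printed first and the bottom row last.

Drop 1: J rot1 at col 5 lands with bottom-row=0; cleared 0 line(s) (total 0); column heights now [0 0 0 0 0 3 3], max=3
Drop 2: O rot0 at col 3 lands with bottom-row=0; cleared 0 line(s) (total 0); column heights now [0 0 0 2 2 3 3], max=3
Drop 3: T rot0 at col 2 lands with bottom-row=2; cleared 0 line(s) (total 0); column heights now [0 0 3 4 3 3 3], max=4
Drop 4: O rot1 at col 0 lands with bottom-row=0; cleared 0 line(s) (total 0); column heights now [2 2 3 4 3 3 3], max=4

Answer: .......
.......
.......
.......
.......
.......
...#...
..#####
##.###.
##.###.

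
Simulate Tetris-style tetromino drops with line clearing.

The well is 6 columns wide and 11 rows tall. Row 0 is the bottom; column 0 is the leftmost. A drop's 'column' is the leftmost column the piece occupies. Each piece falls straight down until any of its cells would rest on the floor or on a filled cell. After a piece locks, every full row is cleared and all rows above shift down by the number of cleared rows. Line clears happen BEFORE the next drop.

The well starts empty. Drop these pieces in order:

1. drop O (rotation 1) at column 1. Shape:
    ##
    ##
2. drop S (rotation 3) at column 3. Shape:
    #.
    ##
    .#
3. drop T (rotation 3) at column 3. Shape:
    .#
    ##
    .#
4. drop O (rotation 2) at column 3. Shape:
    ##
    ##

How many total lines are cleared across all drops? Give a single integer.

Drop 1: O rot1 at col 1 lands with bottom-row=0; cleared 0 line(s) (total 0); column heights now [0 2 2 0 0 0], max=2
Drop 2: S rot3 at col 3 lands with bottom-row=0; cleared 0 line(s) (total 0); column heights now [0 2 2 3 2 0], max=3
Drop 3: T rot3 at col 3 lands with bottom-row=2; cleared 0 line(s) (total 0); column heights now [0 2 2 4 5 0], max=5
Drop 4: O rot2 at col 3 lands with bottom-row=5; cleared 0 line(s) (total 0); column heights now [0 2 2 7 7 0], max=7

Answer: 0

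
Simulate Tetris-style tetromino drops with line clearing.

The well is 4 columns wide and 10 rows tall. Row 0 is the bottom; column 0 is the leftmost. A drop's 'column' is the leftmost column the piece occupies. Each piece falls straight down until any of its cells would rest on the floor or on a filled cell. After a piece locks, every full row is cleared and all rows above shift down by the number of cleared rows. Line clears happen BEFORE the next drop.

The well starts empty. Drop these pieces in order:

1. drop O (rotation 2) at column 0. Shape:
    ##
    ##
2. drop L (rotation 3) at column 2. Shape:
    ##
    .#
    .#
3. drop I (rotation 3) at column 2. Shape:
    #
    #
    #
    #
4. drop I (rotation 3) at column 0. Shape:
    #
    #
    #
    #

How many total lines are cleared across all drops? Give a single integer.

Answer: 0

Derivation:
Drop 1: O rot2 at col 0 lands with bottom-row=0; cleared 0 line(s) (total 0); column heights now [2 2 0 0], max=2
Drop 2: L rot3 at col 2 lands with bottom-row=0; cleared 0 line(s) (total 0); column heights now [2 2 3 3], max=3
Drop 3: I rot3 at col 2 lands with bottom-row=3; cleared 0 line(s) (total 0); column heights now [2 2 7 3], max=7
Drop 4: I rot3 at col 0 lands with bottom-row=2; cleared 0 line(s) (total 0); column heights now [6 2 7 3], max=7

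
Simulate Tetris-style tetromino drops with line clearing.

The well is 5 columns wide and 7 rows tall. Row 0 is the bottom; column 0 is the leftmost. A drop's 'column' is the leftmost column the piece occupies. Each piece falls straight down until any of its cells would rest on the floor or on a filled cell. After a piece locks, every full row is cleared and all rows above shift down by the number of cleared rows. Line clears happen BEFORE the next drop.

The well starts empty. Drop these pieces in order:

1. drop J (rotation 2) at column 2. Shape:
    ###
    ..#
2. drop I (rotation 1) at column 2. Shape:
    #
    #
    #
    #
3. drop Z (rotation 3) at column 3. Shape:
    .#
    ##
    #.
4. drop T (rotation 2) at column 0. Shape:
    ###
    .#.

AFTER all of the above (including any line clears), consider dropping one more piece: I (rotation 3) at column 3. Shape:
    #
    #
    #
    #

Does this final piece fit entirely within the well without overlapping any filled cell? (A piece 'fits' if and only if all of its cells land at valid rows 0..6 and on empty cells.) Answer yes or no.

Drop 1: J rot2 at col 2 lands with bottom-row=0; cleared 0 line(s) (total 0); column heights now [0 0 2 2 2], max=2
Drop 2: I rot1 at col 2 lands with bottom-row=2; cleared 0 line(s) (total 0); column heights now [0 0 6 2 2], max=6
Drop 3: Z rot3 at col 3 lands with bottom-row=2; cleared 0 line(s) (total 0); column heights now [0 0 6 4 5], max=6
Drop 4: T rot2 at col 0 lands with bottom-row=5; cleared 0 line(s) (total 0); column heights now [7 7 7 4 5], max=7
Test piece I rot3 at col 3 (width 1): heights before test = [7 7 7 4 5]; fits = False

Answer: no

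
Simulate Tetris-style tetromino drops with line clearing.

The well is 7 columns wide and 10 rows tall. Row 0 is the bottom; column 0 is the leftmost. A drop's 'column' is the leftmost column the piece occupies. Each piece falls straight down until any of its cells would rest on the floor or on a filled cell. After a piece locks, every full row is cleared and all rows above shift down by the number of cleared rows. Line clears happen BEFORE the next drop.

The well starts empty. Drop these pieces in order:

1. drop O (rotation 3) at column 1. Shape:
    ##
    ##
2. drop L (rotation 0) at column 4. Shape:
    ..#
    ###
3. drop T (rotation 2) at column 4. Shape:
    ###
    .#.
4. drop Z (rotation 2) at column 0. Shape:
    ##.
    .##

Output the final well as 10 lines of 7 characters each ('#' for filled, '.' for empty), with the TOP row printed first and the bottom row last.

Drop 1: O rot3 at col 1 lands with bottom-row=0; cleared 0 line(s) (total 0); column heights now [0 2 2 0 0 0 0], max=2
Drop 2: L rot0 at col 4 lands with bottom-row=0; cleared 0 line(s) (total 0); column heights now [0 2 2 0 1 1 2], max=2
Drop 3: T rot2 at col 4 lands with bottom-row=1; cleared 0 line(s) (total 0); column heights now [0 2 2 0 3 3 3], max=3
Drop 4: Z rot2 at col 0 lands with bottom-row=2; cleared 0 line(s) (total 0); column heights now [4 4 3 0 3 3 3], max=4

Answer: .......
.......
.......
.......
.......
.......
##.....
.##.###
.##..##
.##.###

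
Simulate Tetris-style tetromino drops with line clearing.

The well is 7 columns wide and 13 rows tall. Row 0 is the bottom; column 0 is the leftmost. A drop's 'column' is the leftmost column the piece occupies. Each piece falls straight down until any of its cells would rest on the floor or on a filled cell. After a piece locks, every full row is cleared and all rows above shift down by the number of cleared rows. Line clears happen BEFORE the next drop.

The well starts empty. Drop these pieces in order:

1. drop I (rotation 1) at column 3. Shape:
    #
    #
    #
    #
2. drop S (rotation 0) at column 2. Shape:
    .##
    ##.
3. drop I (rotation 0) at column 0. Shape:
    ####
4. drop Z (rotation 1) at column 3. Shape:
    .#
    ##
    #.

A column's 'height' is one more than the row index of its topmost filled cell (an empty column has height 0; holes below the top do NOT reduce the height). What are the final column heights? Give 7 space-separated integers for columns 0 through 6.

Drop 1: I rot1 at col 3 lands with bottom-row=0; cleared 0 line(s) (total 0); column heights now [0 0 0 4 0 0 0], max=4
Drop 2: S rot0 at col 2 lands with bottom-row=4; cleared 0 line(s) (total 0); column heights now [0 0 5 6 6 0 0], max=6
Drop 3: I rot0 at col 0 lands with bottom-row=6; cleared 0 line(s) (total 0); column heights now [7 7 7 7 6 0 0], max=7
Drop 4: Z rot1 at col 3 lands with bottom-row=7; cleared 0 line(s) (total 0); column heights now [7 7 7 9 10 0 0], max=10

Answer: 7 7 7 9 10 0 0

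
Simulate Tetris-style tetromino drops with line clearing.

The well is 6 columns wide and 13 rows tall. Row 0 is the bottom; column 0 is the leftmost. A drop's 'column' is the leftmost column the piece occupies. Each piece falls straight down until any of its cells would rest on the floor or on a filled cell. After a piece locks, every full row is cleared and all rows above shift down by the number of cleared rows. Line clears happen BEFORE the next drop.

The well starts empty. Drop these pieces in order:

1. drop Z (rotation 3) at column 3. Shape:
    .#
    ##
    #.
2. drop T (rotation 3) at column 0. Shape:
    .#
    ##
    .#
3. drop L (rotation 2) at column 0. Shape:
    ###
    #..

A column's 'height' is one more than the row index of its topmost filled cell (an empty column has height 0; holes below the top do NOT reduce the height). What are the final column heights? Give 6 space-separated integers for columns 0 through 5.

Answer: 4 4 4 2 3 0

Derivation:
Drop 1: Z rot3 at col 3 lands with bottom-row=0; cleared 0 line(s) (total 0); column heights now [0 0 0 2 3 0], max=3
Drop 2: T rot3 at col 0 lands with bottom-row=0; cleared 0 line(s) (total 0); column heights now [2 3 0 2 3 0], max=3
Drop 3: L rot2 at col 0 lands with bottom-row=2; cleared 0 line(s) (total 0); column heights now [4 4 4 2 3 0], max=4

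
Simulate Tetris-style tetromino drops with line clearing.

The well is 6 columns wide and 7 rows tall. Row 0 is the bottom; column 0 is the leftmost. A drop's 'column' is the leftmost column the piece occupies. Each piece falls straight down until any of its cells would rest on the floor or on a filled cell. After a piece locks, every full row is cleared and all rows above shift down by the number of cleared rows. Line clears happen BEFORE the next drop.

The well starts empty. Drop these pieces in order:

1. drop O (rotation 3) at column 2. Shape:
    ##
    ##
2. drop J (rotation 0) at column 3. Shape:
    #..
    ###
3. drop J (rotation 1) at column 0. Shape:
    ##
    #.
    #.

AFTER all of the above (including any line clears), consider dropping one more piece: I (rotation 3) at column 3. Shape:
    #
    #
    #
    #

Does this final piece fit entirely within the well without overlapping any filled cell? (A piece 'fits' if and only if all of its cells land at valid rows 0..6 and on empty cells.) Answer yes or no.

Drop 1: O rot3 at col 2 lands with bottom-row=0; cleared 0 line(s) (total 0); column heights now [0 0 2 2 0 0], max=2
Drop 2: J rot0 at col 3 lands with bottom-row=2; cleared 0 line(s) (total 0); column heights now [0 0 2 4 3 3], max=4
Drop 3: J rot1 at col 0 lands with bottom-row=0; cleared 0 line(s) (total 0); column heights now [3 3 2 4 3 3], max=4
Test piece I rot3 at col 3 (width 1): heights before test = [3 3 2 4 3 3]; fits = False

Answer: no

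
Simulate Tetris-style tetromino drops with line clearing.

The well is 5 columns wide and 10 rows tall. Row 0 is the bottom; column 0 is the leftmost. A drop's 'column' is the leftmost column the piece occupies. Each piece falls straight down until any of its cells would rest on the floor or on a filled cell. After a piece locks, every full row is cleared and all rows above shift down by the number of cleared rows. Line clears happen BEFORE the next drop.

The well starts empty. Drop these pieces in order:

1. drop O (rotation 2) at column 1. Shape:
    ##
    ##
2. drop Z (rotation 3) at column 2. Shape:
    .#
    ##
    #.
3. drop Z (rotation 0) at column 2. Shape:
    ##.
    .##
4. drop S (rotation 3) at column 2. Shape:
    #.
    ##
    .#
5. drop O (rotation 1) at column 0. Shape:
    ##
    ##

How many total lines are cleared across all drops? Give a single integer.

Drop 1: O rot2 at col 1 lands with bottom-row=0; cleared 0 line(s) (total 0); column heights now [0 2 2 0 0], max=2
Drop 2: Z rot3 at col 2 lands with bottom-row=2; cleared 0 line(s) (total 0); column heights now [0 2 4 5 0], max=5
Drop 3: Z rot0 at col 2 lands with bottom-row=5; cleared 0 line(s) (total 0); column heights now [0 2 7 7 6], max=7
Drop 4: S rot3 at col 2 lands with bottom-row=7; cleared 0 line(s) (total 0); column heights now [0 2 10 9 6], max=10
Drop 5: O rot1 at col 0 lands with bottom-row=2; cleared 0 line(s) (total 0); column heights now [4 4 10 9 6], max=10

Answer: 0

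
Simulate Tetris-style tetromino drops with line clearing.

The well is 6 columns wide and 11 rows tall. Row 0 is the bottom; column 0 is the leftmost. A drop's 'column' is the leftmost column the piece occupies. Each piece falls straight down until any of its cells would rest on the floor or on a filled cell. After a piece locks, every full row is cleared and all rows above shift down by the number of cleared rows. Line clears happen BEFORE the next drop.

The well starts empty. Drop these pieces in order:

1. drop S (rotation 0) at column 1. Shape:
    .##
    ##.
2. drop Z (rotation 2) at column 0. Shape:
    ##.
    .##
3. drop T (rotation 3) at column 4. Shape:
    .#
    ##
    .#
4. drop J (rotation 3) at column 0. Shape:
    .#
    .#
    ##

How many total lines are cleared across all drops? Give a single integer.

Drop 1: S rot0 at col 1 lands with bottom-row=0; cleared 0 line(s) (total 0); column heights now [0 1 2 2 0 0], max=2
Drop 2: Z rot2 at col 0 lands with bottom-row=2; cleared 0 line(s) (total 0); column heights now [4 4 3 2 0 0], max=4
Drop 3: T rot3 at col 4 lands with bottom-row=0; cleared 0 line(s) (total 0); column heights now [4 4 3 2 2 3], max=4
Drop 4: J rot3 at col 0 lands with bottom-row=4; cleared 0 line(s) (total 0); column heights now [5 7 3 2 2 3], max=7

Answer: 0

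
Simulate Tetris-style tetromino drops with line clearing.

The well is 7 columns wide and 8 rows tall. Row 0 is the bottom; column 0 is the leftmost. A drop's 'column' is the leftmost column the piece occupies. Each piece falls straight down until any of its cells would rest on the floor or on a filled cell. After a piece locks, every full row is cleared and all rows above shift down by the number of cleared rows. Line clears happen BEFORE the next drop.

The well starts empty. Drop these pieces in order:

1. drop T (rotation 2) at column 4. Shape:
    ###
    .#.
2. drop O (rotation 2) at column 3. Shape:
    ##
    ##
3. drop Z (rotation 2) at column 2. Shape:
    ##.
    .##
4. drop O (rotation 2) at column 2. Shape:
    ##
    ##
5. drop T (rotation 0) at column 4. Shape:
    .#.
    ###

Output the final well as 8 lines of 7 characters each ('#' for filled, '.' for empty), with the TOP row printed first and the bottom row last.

Answer: ..##...
..##.#.
..#####
...##..
...##..
...##..
....###
.....#.

Derivation:
Drop 1: T rot2 at col 4 lands with bottom-row=0; cleared 0 line(s) (total 0); column heights now [0 0 0 0 2 2 2], max=2
Drop 2: O rot2 at col 3 lands with bottom-row=2; cleared 0 line(s) (total 0); column heights now [0 0 0 4 4 2 2], max=4
Drop 3: Z rot2 at col 2 lands with bottom-row=4; cleared 0 line(s) (total 0); column heights now [0 0 6 6 5 2 2], max=6
Drop 4: O rot2 at col 2 lands with bottom-row=6; cleared 0 line(s) (total 0); column heights now [0 0 8 8 5 2 2], max=8
Drop 5: T rot0 at col 4 lands with bottom-row=5; cleared 0 line(s) (total 0); column heights now [0 0 8 8 6 7 6], max=8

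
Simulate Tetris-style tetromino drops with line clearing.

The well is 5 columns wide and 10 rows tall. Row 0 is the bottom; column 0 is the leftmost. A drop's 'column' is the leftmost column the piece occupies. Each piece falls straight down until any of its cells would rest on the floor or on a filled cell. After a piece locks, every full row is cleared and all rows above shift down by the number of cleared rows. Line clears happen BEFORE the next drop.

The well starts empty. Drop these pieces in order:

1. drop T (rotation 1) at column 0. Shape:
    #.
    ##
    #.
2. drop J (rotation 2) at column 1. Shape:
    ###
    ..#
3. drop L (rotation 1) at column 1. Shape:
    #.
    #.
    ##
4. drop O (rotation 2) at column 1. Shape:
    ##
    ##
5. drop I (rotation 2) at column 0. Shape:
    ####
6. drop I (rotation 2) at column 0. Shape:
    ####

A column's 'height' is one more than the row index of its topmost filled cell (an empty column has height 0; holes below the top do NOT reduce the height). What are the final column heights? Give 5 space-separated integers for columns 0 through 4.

Drop 1: T rot1 at col 0 lands with bottom-row=0; cleared 0 line(s) (total 0); column heights now [3 2 0 0 0], max=3
Drop 2: J rot2 at col 1 lands with bottom-row=1; cleared 0 line(s) (total 0); column heights now [3 3 3 3 0], max=3
Drop 3: L rot1 at col 1 lands with bottom-row=3; cleared 0 line(s) (total 0); column heights now [3 6 4 3 0], max=6
Drop 4: O rot2 at col 1 lands with bottom-row=6; cleared 0 line(s) (total 0); column heights now [3 8 8 3 0], max=8
Drop 5: I rot2 at col 0 lands with bottom-row=8; cleared 0 line(s) (total 0); column heights now [9 9 9 9 0], max=9
Drop 6: I rot2 at col 0 lands with bottom-row=9; cleared 0 line(s) (total 0); column heights now [10 10 10 10 0], max=10

Answer: 10 10 10 10 0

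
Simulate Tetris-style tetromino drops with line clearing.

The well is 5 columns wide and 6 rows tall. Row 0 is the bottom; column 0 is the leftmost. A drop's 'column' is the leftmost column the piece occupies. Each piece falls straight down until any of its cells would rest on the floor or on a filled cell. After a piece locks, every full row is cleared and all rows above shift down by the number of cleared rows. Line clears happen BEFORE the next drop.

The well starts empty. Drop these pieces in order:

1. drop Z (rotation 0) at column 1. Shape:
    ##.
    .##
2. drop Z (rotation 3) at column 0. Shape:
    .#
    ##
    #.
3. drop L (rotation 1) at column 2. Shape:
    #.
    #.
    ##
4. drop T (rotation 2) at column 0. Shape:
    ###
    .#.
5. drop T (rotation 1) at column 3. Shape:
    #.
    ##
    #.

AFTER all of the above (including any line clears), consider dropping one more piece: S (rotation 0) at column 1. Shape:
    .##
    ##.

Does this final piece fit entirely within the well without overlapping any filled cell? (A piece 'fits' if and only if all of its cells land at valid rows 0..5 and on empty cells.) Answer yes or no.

Drop 1: Z rot0 at col 1 lands with bottom-row=0; cleared 0 line(s) (total 0); column heights now [0 2 2 1 0], max=2
Drop 2: Z rot3 at col 0 lands with bottom-row=1; cleared 0 line(s) (total 0); column heights now [3 4 2 1 0], max=4
Drop 3: L rot1 at col 2 lands with bottom-row=2; cleared 0 line(s) (total 0); column heights now [3 4 5 3 0], max=5
Drop 4: T rot2 at col 0 lands with bottom-row=4; cleared 0 line(s) (total 0); column heights now [6 6 6 3 0], max=6
Drop 5: T rot1 at col 3 lands with bottom-row=3; cleared 0 line(s) (total 0); column heights now [6 6 6 6 5], max=6
Test piece S rot0 at col 1 (width 3): heights before test = [6 6 6 6 5]; fits = False

Answer: no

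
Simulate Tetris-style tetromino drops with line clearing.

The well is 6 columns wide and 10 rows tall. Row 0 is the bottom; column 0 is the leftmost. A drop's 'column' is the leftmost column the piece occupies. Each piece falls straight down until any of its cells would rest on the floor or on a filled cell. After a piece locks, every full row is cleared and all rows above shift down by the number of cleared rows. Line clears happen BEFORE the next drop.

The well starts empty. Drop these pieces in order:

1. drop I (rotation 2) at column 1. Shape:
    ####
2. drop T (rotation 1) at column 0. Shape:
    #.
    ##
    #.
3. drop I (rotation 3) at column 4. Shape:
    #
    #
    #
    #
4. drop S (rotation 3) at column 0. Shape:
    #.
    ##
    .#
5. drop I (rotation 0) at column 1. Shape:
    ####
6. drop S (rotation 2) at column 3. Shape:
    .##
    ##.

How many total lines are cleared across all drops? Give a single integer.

Drop 1: I rot2 at col 1 lands with bottom-row=0; cleared 0 line(s) (total 0); column heights now [0 1 1 1 1 0], max=1
Drop 2: T rot1 at col 0 lands with bottom-row=0; cleared 0 line(s) (total 0); column heights now [3 2 1 1 1 0], max=3
Drop 3: I rot3 at col 4 lands with bottom-row=1; cleared 0 line(s) (total 0); column heights now [3 2 1 1 5 0], max=5
Drop 4: S rot3 at col 0 lands with bottom-row=2; cleared 0 line(s) (total 0); column heights now [5 4 1 1 5 0], max=5
Drop 5: I rot0 at col 1 lands with bottom-row=5; cleared 0 line(s) (total 0); column heights now [5 6 6 6 6 0], max=6
Drop 6: S rot2 at col 3 lands with bottom-row=6; cleared 0 line(s) (total 0); column heights now [5 6 6 7 8 8], max=8

Answer: 0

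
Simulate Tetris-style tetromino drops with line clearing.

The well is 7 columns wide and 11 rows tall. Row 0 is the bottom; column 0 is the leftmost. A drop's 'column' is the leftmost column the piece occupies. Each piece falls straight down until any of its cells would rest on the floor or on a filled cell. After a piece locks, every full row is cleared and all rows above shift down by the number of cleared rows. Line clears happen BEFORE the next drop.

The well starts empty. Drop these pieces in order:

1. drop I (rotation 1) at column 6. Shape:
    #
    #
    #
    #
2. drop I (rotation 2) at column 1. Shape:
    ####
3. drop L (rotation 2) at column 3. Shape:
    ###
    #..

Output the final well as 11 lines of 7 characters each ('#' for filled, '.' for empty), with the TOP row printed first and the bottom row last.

Drop 1: I rot1 at col 6 lands with bottom-row=0; cleared 0 line(s) (total 0); column heights now [0 0 0 0 0 0 4], max=4
Drop 2: I rot2 at col 1 lands with bottom-row=0; cleared 0 line(s) (total 0); column heights now [0 1 1 1 1 0 4], max=4
Drop 3: L rot2 at col 3 lands with bottom-row=1; cleared 0 line(s) (total 0); column heights now [0 1 1 3 3 3 4], max=4

Answer: .......
.......
.......
.......
.......
.......
.......
......#
...####
...#..#
.####.#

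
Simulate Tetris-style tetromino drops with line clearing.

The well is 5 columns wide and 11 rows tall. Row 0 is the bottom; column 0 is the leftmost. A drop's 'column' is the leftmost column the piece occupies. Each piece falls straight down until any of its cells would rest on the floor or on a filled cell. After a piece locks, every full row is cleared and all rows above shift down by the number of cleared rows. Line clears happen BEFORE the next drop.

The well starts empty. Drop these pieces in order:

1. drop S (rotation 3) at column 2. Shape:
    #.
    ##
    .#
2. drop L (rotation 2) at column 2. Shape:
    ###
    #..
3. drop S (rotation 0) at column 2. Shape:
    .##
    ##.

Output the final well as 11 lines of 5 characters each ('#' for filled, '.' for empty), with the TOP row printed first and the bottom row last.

Answer: .....
.....
.....
.....
...##
..##.
..###
..#..
..#..
..##.
...#.

Derivation:
Drop 1: S rot3 at col 2 lands with bottom-row=0; cleared 0 line(s) (total 0); column heights now [0 0 3 2 0], max=3
Drop 2: L rot2 at col 2 lands with bottom-row=3; cleared 0 line(s) (total 0); column heights now [0 0 5 5 5], max=5
Drop 3: S rot0 at col 2 lands with bottom-row=5; cleared 0 line(s) (total 0); column heights now [0 0 6 7 7], max=7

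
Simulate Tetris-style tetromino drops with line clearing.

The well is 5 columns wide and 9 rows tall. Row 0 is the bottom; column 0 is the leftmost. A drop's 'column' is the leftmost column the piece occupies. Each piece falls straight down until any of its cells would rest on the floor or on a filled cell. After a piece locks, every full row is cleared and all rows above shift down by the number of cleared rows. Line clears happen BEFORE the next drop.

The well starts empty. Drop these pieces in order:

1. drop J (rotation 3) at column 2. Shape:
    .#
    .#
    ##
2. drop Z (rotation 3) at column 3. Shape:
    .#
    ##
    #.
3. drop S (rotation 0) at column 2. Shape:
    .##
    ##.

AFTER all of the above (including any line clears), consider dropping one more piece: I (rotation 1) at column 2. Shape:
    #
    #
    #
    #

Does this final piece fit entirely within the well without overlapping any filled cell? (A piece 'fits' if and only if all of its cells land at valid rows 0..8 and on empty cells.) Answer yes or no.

Answer: no

Derivation:
Drop 1: J rot3 at col 2 lands with bottom-row=0; cleared 0 line(s) (total 0); column heights now [0 0 1 3 0], max=3
Drop 2: Z rot3 at col 3 lands with bottom-row=3; cleared 0 line(s) (total 0); column heights now [0 0 1 5 6], max=6
Drop 3: S rot0 at col 2 lands with bottom-row=5; cleared 0 line(s) (total 0); column heights now [0 0 6 7 7], max=7
Test piece I rot1 at col 2 (width 1): heights before test = [0 0 6 7 7]; fits = False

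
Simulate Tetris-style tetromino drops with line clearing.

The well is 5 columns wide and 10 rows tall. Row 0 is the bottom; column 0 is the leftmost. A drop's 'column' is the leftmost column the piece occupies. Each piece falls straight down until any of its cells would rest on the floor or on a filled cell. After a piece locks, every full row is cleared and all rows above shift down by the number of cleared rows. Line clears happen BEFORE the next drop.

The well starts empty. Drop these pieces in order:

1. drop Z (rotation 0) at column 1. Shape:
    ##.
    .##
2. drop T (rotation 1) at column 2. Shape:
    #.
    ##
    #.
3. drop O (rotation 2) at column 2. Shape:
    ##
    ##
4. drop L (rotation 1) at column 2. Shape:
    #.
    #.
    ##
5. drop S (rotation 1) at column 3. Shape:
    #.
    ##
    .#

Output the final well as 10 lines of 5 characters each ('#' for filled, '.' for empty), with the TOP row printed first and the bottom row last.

Answer: ..##.
..###
..###
..##.
..##.
..#..
..##.
..#..
.##..
..##.

Derivation:
Drop 1: Z rot0 at col 1 lands with bottom-row=0; cleared 0 line(s) (total 0); column heights now [0 2 2 1 0], max=2
Drop 2: T rot1 at col 2 lands with bottom-row=2; cleared 0 line(s) (total 0); column heights now [0 2 5 4 0], max=5
Drop 3: O rot2 at col 2 lands with bottom-row=5; cleared 0 line(s) (total 0); column heights now [0 2 7 7 0], max=7
Drop 4: L rot1 at col 2 lands with bottom-row=7; cleared 0 line(s) (total 0); column heights now [0 2 10 8 0], max=10
Drop 5: S rot1 at col 3 lands with bottom-row=7; cleared 0 line(s) (total 0); column heights now [0 2 10 10 9], max=10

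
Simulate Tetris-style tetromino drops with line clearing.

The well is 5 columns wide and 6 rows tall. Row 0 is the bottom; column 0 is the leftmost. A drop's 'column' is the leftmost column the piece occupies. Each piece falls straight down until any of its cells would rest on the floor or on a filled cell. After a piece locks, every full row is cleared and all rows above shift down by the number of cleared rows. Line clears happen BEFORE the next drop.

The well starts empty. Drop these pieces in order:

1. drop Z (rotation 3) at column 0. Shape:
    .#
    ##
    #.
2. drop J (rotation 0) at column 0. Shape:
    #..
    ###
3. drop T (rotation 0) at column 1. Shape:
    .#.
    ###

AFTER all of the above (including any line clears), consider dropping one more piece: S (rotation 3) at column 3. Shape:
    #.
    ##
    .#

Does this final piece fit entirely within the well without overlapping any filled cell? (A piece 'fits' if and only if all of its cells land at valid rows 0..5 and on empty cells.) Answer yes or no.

Drop 1: Z rot3 at col 0 lands with bottom-row=0; cleared 0 line(s) (total 0); column heights now [2 3 0 0 0], max=3
Drop 2: J rot0 at col 0 lands with bottom-row=3; cleared 0 line(s) (total 0); column heights now [5 4 4 0 0], max=5
Drop 3: T rot0 at col 1 lands with bottom-row=4; cleared 0 line(s) (total 0); column heights now [5 5 6 5 0], max=6
Test piece S rot3 at col 3 (width 2): heights before test = [5 5 6 5 0]; fits = False

Answer: no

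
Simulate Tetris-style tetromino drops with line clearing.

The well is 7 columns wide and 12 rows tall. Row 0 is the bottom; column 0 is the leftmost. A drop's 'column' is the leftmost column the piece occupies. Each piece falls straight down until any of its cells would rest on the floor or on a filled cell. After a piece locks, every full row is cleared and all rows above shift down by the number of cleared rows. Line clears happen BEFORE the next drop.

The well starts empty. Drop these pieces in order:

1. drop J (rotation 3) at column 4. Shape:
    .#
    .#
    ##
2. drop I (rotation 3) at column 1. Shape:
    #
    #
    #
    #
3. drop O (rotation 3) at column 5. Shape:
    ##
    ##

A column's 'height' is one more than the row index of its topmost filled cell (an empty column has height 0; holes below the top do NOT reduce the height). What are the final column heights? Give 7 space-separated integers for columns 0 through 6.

Answer: 0 4 0 0 1 5 5

Derivation:
Drop 1: J rot3 at col 4 lands with bottom-row=0; cleared 0 line(s) (total 0); column heights now [0 0 0 0 1 3 0], max=3
Drop 2: I rot3 at col 1 lands with bottom-row=0; cleared 0 line(s) (total 0); column heights now [0 4 0 0 1 3 0], max=4
Drop 3: O rot3 at col 5 lands with bottom-row=3; cleared 0 line(s) (total 0); column heights now [0 4 0 0 1 5 5], max=5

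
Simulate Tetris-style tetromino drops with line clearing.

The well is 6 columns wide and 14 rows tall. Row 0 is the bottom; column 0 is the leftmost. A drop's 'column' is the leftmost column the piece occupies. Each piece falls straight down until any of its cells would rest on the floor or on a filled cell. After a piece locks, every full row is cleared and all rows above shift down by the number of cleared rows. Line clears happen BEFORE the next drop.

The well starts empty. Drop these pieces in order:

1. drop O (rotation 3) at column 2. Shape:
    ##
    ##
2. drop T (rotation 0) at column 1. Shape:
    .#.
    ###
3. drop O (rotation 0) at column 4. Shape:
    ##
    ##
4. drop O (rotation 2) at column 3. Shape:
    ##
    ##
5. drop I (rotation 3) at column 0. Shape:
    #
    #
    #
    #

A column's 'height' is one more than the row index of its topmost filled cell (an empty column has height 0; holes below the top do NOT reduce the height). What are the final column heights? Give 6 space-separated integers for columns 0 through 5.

Drop 1: O rot3 at col 2 lands with bottom-row=0; cleared 0 line(s) (total 0); column heights now [0 0 2 2 0 0], max=2
Drop 2: T rot0 at col 1 lands with bottom-row=2; cleared 0 line(s) (total 0); column heights now [0 3 4 3 0 0], max=4
Drop 3: O rot0 at col 4 lands with bottom-row=0; cleared 0 line(s) (total 0); column heights now [0 3 4 3 2 2], max=4
Drop 4: O rot2 at col 3 lands with bottom-row=3; cleared 0 line(s) (total 0); column heights now [0 3 4 5 5 2], max=5
Drop 5: I rot3 at col 0 lands with bottom-row=0; cleared 0 line(s) (total 0); column heights now [4 3 4 5 5 2], max=5

Answer: 4 3 4 5 5 2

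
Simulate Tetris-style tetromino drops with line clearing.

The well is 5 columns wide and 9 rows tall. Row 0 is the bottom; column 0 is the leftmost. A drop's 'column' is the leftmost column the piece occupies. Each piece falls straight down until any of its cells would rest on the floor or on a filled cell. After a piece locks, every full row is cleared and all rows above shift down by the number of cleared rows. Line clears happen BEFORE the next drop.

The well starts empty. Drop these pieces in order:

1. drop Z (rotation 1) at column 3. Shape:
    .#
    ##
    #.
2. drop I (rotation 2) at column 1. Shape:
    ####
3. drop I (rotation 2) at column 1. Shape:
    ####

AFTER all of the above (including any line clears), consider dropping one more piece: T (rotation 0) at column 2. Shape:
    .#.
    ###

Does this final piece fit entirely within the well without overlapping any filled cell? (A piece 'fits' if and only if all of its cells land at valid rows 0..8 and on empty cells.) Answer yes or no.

Drop 1: Z rot1 at col 3 lands with bottom-row=0; cleared 0 line(s) (total 0); column heights now [0 0 0 2 3], max=3
Drop 2: I rot2 at col 1 lands with bottom-row=3; cleared 0 line(s) (total 0); column heights now [0 4 4 4 4], max=4
Drop 3: I rot2 at col 1 lands with bottom-row=4; cleared 0 line(s) (total 0); column heights now [0 5 5 5 5], max=5
Test piece T rot0 at col 2 (width 3): heights before test = [0 5 5 5 5]; fits = True

Answer: yes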